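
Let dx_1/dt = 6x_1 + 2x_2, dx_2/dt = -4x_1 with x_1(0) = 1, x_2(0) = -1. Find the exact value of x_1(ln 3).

81

A = [[6,2],[-4,0]]; eigenvalues λ = 2, 4.
Eigenvectors: (-1,2) for λ=2, (1,-1) for λ=4.
From the initial condition, c_1 = 0, c_2 = 1.
x_1(ln 3) = (0)(3^2)(-1) + (1)(3^4)(1) = 81.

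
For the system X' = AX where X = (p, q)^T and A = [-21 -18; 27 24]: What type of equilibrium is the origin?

A = [[-21,-18],[27,24]]; det(A-λI) = λ^2 - 3λ - 18.
λ = 6, -3: opposite signs.

saddle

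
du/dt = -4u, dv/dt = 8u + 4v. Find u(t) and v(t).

Coefficient matrix A = [[-4, 0], [8, 4]].
Characteristic polynomial det(A - λI) = λ^2 - 16 = 0.
Eigenvalues λ = 4, -4.
For λ=4: (A-λI) row 1 is [-8, 0], so an eigenvector is (0, -1).
For λ=-4: (A-λI) row 2 is [8, 8], so an eigenvector is (-1, 1).
General solution: K_1e^(4t)(0,-1) + K_2e^(-4t)(-1,1).

u(t) = -K_2e^(-4t), v(t) = -K_1e^(4t) + K_2e^(-4t)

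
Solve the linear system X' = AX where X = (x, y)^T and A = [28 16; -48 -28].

Coefficient matrix A = [[28, 16], [-48, -28]].
Characteristic polynomial det(A - λI) = λ^2 - 16 = 0.
Eigenvalues λ = -4, 4.
For λ=-4: (A-λI) row 1 is [32, 16], so an eigenvector is (1, -2).
For λ=4: (A-λI) row 1 is [24, 16], so an eigenvector is (-2, 3).
General solution: c_1e^(-4t)(1,-2) + c_2e^(4t)(-2,3).

x(t) = c_1e^(-4t) - 2c_2e^(4t), y(t) = -2c_1e^(-4t) + 3c_2e^(4t)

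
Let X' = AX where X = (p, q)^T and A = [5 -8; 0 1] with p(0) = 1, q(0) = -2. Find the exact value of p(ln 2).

A = [[5,-8],[0,1]]; eigenvalues λ = 1, 5.
Eigenvectors: (-2,-1) for λ=1, (-1,0) for λ=5.
From the initial condition, c_1 = 2, c_2 = -5.
p(ln 2) = (2)(2^1)(-2) + (-5)(2^5)(-1) = 152.

152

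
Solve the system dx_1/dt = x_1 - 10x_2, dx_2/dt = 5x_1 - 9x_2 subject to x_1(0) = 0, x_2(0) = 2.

x_1(t) = -4e^(-4t)sin(5t), x_2(t) = -2e^(-4t)sin(5t) + 2e^(-4t)cos(5t)

Coefficient matrix A = [[1, -10], [5, -9]].
Characteristic polynomial det(A - λI) = λ^2 + 8λ + 41 = 0.
Eigenvalues λ = -4 ± 5i (complex conjugate pair).
For λ=-4+5i: an eigenvector is (-1,-1) - i(1,0) = (-1 - i, -1).
A real fundamental pair from Re and Im of e^((-4+5i)t)v: X_1 = e^(-4t)(cos(5t)·(-1,-1) + sin(5t)·(1,0)), X_2 = e^(-4t)(sin(5t)·(-1,-1) - cos(5t)·(1,0)).
General solution: C_1X_1 + C_2X_2.
Applying x_1(0)=0, x_2(0)=2 gives C_1=-2, C_2=2.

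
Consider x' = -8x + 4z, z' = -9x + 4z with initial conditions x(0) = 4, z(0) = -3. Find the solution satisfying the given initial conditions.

Coefficient matrix A = [[-8, 4], [-9, 4]].
Characteristic polynomial det(A - λI) = λ^2 + 4λ + 4 = 0.
Single eigenvalue λ = -2 with algebraic multiplicity 2.
Eigenvector v = (-2,-3); generalized eigenvector w with (A-λI)w=v is (1,1).
General solution: e^(-2t)[c_1·v + c_2·(t·v + w)].
Applying x(0)=4, z(0)=-3 gives c_1=7, c_2=18.

x(t) = -36te^(-2t) + 4e^(-2t), z(t) = -54te^(-2t) - 3e^(-2t)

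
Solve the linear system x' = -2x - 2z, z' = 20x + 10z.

x(t) = K_1e^(4t)sin(2t) - K_2e^(4t)cos(2t), z(t) = -3K_1e^(4t)sin(2t) - K_1e^(4t)cos(2t) - K_2e^(4t)sin(2t) + 3K_2e^(4t)cos(2t)

Coefficient matrix A = [[-2, -2], [20, 10]].
Characteristic polynomial det(A - λI) = λ^2 - 8λ + 20 = 0.
Eigenvalues λ = 4 ± 2i (complex conjugate pair).
For λ=4+2i: an eigenvector is (0,-1) - i(1,-3) = (0 - i, -1 + 3i).
A real fundamental pair from Re and Im of e^((4+2i)t)v: X_1 = e^(4t)(cos(2t)·(0,-1) + sin(2t)·(1,-3)), X_2 = e^(4t)(sin(2t)·(0,-1) - cos(2t)·(1,-3)).
General solution: K_1X_1 + K_2X_2.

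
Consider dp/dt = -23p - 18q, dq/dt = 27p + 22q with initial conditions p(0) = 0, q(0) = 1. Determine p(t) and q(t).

Coefficient matrix A = [[-23, -18], [27, 22]].
Characteristic polynomial det(A - λI) = λ^2 + λ - 20 = 0.
Eigenvalues λ = -5, 4.
For λ=-5: (A-λI) row 1 is [-18, -18], so an eigenvector is (-1, 1).
For λ=4: (A-λI) row 1 is [-27, -18], so an eigenvector is (2, -3).
General solution: C_1e^(-5t)(-1,1) + C_2e^(4t)(2,-3).
Applying p(0)=0, q(0)=1 gives C_1=-2, C_2=-1.

p(t) = -2e^(4t) + 2e^(-5t), q(t) = 3e^(4t) - 2e^(-5t)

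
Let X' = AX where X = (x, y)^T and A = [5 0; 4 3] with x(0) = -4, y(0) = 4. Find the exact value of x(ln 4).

-4096

A = [[5,0],[4,3]]; eigenvalues λ = 3, 5.
Eigenvectors: (0,1) for λ=3, (1,2) for λ=5.
From the initial condition, c_1 = 12, c_2 = -4.
x(ln 4) = (12)(4^3)(0) + (-4)(4^5)(1) = -4096.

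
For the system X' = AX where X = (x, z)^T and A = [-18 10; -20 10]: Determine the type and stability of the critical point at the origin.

stable spiral

A = [[-18,10],[-20,10]]; det(A-λI) = λ^2 + 8λ + 20.
λ = -4 ± 2i: negative real part.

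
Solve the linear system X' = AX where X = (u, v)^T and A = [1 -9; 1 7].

Coefficient matrix A = [[1, -9], [1, 7]].
Characteristic polynomial det(A - λI) = λ^2 - 8λ + 16 = 0.
Single eigenvalue λ = 4 with algebraic multiplicity 2.
Eigenvector v = (3,-1); generalized eigenvector w with (A-λI)w=v is (2,-1).
General solution: e^(4t)[K_1·v + K_2·(t·v + w)].

u(t) = 3K_1e^(4t) + 3K_2te^(4t) + 2K_2e^(4t), v(t) = -K_1e^(4t) - K_2te^(4t) - K_2e^(4t)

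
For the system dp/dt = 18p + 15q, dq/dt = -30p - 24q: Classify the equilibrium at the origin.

stable spiral

A = [[18,15],[-30,-24]]; det(A-λI) = λ^2 + 6λ + 18.
λ = -3 ± 3i: negative real part.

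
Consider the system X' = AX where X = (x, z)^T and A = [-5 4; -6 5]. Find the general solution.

Coefficient matrix A = [[-5, 4], [-6, 5]].
Characteristic polynomial det(A - λI) = λ^2 - 1 = 0.
Eigenvalues λ = -1, 1.
For λ=-1: (A-λI) row 1 is [-4, 4], so an eigenvector is (-1, -1).
For λ=1: (A-λI) row 1 is [-6, 4], so an eigenvector is (2, 3).
General solution: c_1e^(-t)(-1,-1) + c_2e^(t)(2,3).

x(t) = -c_1e^(-t) + 2c_2e^(t), z(t) = -c_1e^(-t) + 3c_2e^(t)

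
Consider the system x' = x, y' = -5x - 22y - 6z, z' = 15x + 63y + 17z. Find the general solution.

Coefficient matrix A = [[1, 0, 0], [-5, -22, -6], [15, 63, 17]].
det(A - λI) = 0 gives eigenvalues λ = 1, -1, -4.
For λ=1: eigenvector (1,-1,3).
For λ=-1: eigenvector (0,-2,7).
For λ=-4: eigenvector (0,1,-3).
General solution: K_1e^(t)(1,-1,3) + K_2e^(-t)(0,-2,7) + K_3e^(-4t)(0,1,-3).

x(t) = K_1e^(t), y(t) = -K_1e^(t) - 2K_2e^(-t) + K_3e^(-4t), z(t) = 3K_1e^(t) + 7K_2e^(-t) - 3K_3e^(-4t)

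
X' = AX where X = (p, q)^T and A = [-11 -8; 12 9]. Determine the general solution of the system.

Coefficient matrix A = [[-11, -8], [12, 9]].
Characteristic polynomial det(A - λI) = λ^2 + 2λ - 3 = 0.
Eigenvalues λ = 1, -3.
For λ=1: (A-λI) row 1 is [-12, -8], so an eigenvector is (-2, 3).
For λ=-3: (A-λI) row 1 is [-8, -8], so an eigenvector is (1, -1).
General solution: K_1e^(t)(-2,3) + K_2e^(-3t)(1,-1).

p(t) = -2K_1e^(t) + K_2e^(-3t), q(t) = 3K_1e^(t) - K_2e^(-3t)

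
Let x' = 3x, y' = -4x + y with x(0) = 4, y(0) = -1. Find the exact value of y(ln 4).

A = [[3,0],[-4,1]]; eigenvalues λ = 1, 3.
Eigenvectors: (0,1) for λ=1, (-1,2) for λ=3.
From the initial condition, c_1 = 7, c_2 = -4.
y(ln 4) = (7)(4^1)(1) + (-4)(4^3)(2) = -484.

-484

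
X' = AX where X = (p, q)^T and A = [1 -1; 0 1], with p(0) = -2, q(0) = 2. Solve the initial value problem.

Coefficient matrix A = [[1, -1], [0, 1]].
Characteristic polynomial det(A - λI) = λ^2 - 2λ + 1 = 0.
Single eigenvalue λ = 1 with algebraic multiplicity 2.
Eigenvector v = (-1,0); generalized eigenvector w with (A-λI)w=v is (-3,1).
General solution: e^(t)[C_1·v + C_2·(t·v + w)].
Applying p(0)=-2, q(0)=2 gives C_1=-4, C_2=2.

p(t) = -2te^(t) - 2e^(t), q(t) = 2e^(t)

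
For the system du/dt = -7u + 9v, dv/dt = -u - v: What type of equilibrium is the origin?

stable improper node

A = [[-7,9],[-1,-1]]; det(A-λI) = λ^2 + 8λ + 16.
repeated λ = -4 with a single eigenvector.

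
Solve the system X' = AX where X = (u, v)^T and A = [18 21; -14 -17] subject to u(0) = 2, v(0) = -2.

u(t) = 2e^(-3t), v(t) = -2e^(-3t)

Coefficient matrix A = [[18, 21], [-14, -17]].
Characteristic polynomial det(A - λI) = λ^2 - λ - 12 = 0.
Eigenvalues λ = -3, 4.
For λ=-3: (A-λI) row 1 is [21, 21], so an eigenvector is (-1, 1).
For λ=4: (A-λI) row 1 is [14, 21], so an eigenvector is (-3, 2).
General solution: K_1e^(-3t)(-1,1) + K_2e^(4t)(-3,2).
Applying u(0)=2, v(0)=-2 gives K_1=-2, K_2=0.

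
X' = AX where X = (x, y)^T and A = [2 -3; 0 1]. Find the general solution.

Coefficient matrix A = [[2, -3], [0, 1]].
Characteristic polynomial det(A - λI) = λ^2 - 3λ + 2 = 0.
Eigenvalues λ = 2, 1.
For λ=2: (A-λI) row 1 is [0, -3], so an eigenvector is (-1, 0).
For λ=1: (A-λI) row 1 is [1, -3], so an eigenvector is (3, 1).
General solution: C_1e^(2t)(-1,0) + C_2e^(t)(3,1).

x(t) = -C_1e^(2t) + 3C_2e^(t), y(t) = C_2e^(t)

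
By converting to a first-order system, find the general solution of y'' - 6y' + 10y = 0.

y(t) = c_1e^(3t)cos(t) + c_2e^(3t)sin(t)

Let x_1 = y, x_2 = y'. Then x_1' = x_2 and x_2' = -10x_1 + 6x_2.
A = [[0,1],[-10,6]]; det(A-λI) = λ^2 - 6λ + 10.
Eigenvalues λ = 3 ± i.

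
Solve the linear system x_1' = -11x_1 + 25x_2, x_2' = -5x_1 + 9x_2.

x_1(t) = -c_1e^(-t)sin(5t) - 2c_1e^(-t)cos(5t) - 2c_2e^(-t)sin(5t) + c_2e^(-t)cos(5t), x_2(t) = -c_1e^(-t)cos(5t) - c_2e^(-t)sin(5t)

Coefficient matrix A = [[-11, 25], [-5, 9]].
Characteristic polynomial det(A - λI) = λ^2 + 2λ + 26 = 0.
Eigenvalues λ = -1 ± 5i (complex conjugate pair).
For λ=-1+5i: an eigenvector is (-2,-1) - i(-1,0) = (-2 + i, -1).
A real fundamental pair from Re and Im of e^((-1+5i)t)v: X_1 = e^(-t)(cos(5t)·(-2,-1) + sin(5t)·(-1,0)), X_2 = e^(-t)(sin(5t)·(-2,-1) - cos(5t)·(-1,0)).
General solution: c_1X_1 + c_2X_2.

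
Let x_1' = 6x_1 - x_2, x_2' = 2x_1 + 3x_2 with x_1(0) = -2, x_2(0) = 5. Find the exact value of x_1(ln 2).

A = [[6,-1],[2,3]]; eigenvalues λ = 5, 4.
Eigenvectors: (-1,-1) for λ=5, (-1,-2) for λ=4.
From the initial condition, c_1 = 9, c_2 = -7.
x_1(ln 2) = (9)(2^5)(-1) + (-7)(2^4)(-1) = -176.

-176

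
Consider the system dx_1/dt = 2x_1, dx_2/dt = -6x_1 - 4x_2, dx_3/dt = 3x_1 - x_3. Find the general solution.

Coefficient matrix A = [[2, 0, 0], [-6, -4, 0], [3, 0, -1]].
det(A - λI) = 0 gives eigenvalues λ = 2, -4, -1.
For λ=2: eigenvector (1,-1,1).
For λ=-4: eigenvector (0,1,0).
For λ=-1: eigenvector (0,0,1).
General solution: K_1e^(2t)(1,-1,1) + K_2e^(-4t)(0,1,0) + K_3e^(-t)(0,0,1).

x_1(t) = K_1e^(2t), x_2(t) = -K_1e^(2t) + K_2e^(-4t), x_3(t) = K_1e^(2t) + K_3e^(-t)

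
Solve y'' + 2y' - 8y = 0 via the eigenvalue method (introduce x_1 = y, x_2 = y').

Let x_1 = y, x_2 = y'. Then x_1' = x_2 and x_2' = 8x_1 - 2x_2.
A = [[0,1],[8,-2]]; det(A-λI) = λ^2 + 2λ - 8.
Eigenvalues λ = -4, 2 with eigenvectors (1,-4), (1,2).

y(t) = K_1e^(-4t) + K_2e^(2t)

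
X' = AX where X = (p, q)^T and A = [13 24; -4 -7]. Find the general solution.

p(t) = -2K_1e^(t) - 3K_2e^(5t), q(t) = K_1e^(t) + K_2e^(5t)

Coefficient matrix A = [[13, 24], [-4, -7]].
Characteristic polynomial det(A - λI) = λ^2 - 6λ + 5 = 0.
Eigenvalues λ = 1, 5.
For λ=1: (A-λI) row 1 is [12, 24], so an eigenvector is (-2, 1).
For λ=5: (A-λI) row 1 is [8, 24], so an eigenvector is (-3, 1).
General solution: K_1e^(t)(-2,1) + K_2e^(5t)(-3,1).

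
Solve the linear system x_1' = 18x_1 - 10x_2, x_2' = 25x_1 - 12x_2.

x_1(t) = K_1e^(3t)sin(5t) + K_1e^(3t)cos(5t) + K_2e^(3t)sin(5t) - K_2e^(3t)cos(5t), x_2(t) = 2K_1e^(3t)sin(5t) + K_1e^(3t)cos(5t) + K_2e^(3t)sin(5t) - 2K_2e^(3t)cos(5t)

Coefficient matrix A = [[18, -10], [25, -12]].
Characteristic polynomial det(A - λI) = λ^2 - 6λ + 34 = 0.
Eigenvalues λ = 3 ± 5i (complex conjugate pair).
For λ=3+5i: an eigenvector is (1,1) - i(1,2) = (1 - i, 1 - 2i).
A real fundamental pair from Re and Im of e^((3+5i)t)v: X_1 = e^(3t)(cos(5t)·(1,1) + sin(5t)·(1,2)), X_2 = e^(3t)(sin(5t)·(1,1) - cos(5t)·(1,2)).
General solution: K_1X_1 + K_2X_2.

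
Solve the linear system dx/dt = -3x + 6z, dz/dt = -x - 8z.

Coefficient matrix A = [[-3, 6], [-1, -8]].
Characteristic polynomial det(A - λI) = λ^2 + 11λ + 30 = 0.
Eigenvalues λ = -5, -6.
For λ=-5: (A-λI) row 1 is [2, 6], so an eigenvector is (3, -1).
For λ=-6: (A-λI) row 1 is [3, 6], so an eigenvector is (2, -1).
General solution: c_1e^(-5t)(3,-1) + c_2e^(-6t)(2,-1).

x(t) = 3c_1e^(-5t) + 2c_2e^(-6t), z(t) = -c_1e^(-5t) - c_2e^(-6t)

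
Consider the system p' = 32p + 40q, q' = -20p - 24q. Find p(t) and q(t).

p(t) = -C_1e^(4t)sin(4t) - 3C_1e^(4t)cos(4t) - 3C_2e^(4t)sin(4t) + C_2e^(4t)cos(4t), q(t) = C_1e^(4t)sin(4t) + 2C_1e^(4t)cos(4t) + 2C_2e^(4t)sin(4t) - C_2e^(4t)cos(4t)

Coefficient matrix A = [[32, 40], [-20, -24]].
Characteristic polynomial det(A - λI) = λ^2 - 8λ + 32 = 0.
Eigenvalues λ = 4 ± 4i (complex conjugate pair).
For λ=4+4i: an eigenvector is (-3,2) - i(-1,1) = (-3 + i, 2 - i).
A real fundamental pair from Re and Im of e^((4+4i)t)v: X_1 = e^(4t)(cos(4t)·(-3,2) + sin(4t)·(-1,1)), X_2 = e^(4t)(sin(4t)·(-3,2) - cos(4t)·(-1,1)).
General solution: C_1X_1 + C_2X_2.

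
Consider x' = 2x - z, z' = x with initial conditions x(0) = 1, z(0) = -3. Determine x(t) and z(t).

x(t) = 4te^(t) + e^(t), z(t) = 4te^(t) - 3e^(t)

Coefficient matrix A = [[2, -1], [1, 0]].
Characteristic polynomial det(A - λI) = λ^2 - 2λ + 1 = 0.
Single eigenvalue λ = 1 with algebraic multiplicity 2.
Eigenvector v = (1,1); generalized eigenvector w with (A-λI)w=v is (3,2).
General solution: e^(t)[C_1·v + C_2·(t·v + w)].
Applying x(0)=1, z(0)=-3 gives C_1=-11, C_2=4.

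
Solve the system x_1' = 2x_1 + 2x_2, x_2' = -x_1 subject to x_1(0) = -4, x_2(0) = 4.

x_1(t) = 4e^(t)sin(t) - 4e^(t)cos(t), x_2(t) = 4e^(t)cos(t)

Coefficient matrix A = [[2, 2], [-1, 0]].
Characteristic polynomial det(A - λI) = λ^2 - 2λ + 2 = 0.
Eigenvalues λ = 1 ± i (complex conjugate pair).
For λ=1+i: an eigenvector is (-1,1) - i(1,0) = (-1 - i, 1).
A real fundamental pair from Re and Im of e^((1+i)t)v: X_1 = e^(t)(cos(t)·(-1,1) + sin(t)·(1,0)), X_2 = e^(t)(sin(t)·(-1,1) - cos(t)·(1,0)).
General solution: c_1X_1 + c_2X_2.
Applying x_1(0)=-4, x_2(0)=4 gives c_1=4, c_2=0.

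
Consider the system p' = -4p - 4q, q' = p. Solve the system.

Coefficient matrix A = [[-4, -4], [1, 0]].
Characteristic polynomial det(A - λI) = λ^2 + 4λ + 4 = 0.
Single eigenvalue λ = -2 with algebraic multiplicity 2.
Eigenvector v = (-2,1); generalized eigenvector w with (A-λI)w=v is (1,0).
General solution: e^(-2t)[K_1·v + K_2·(t·v + w)].

p(t) = -2K_1e^(-2t) - 2K_2te^(-2t) + K_2e^(-2t), q(t) = K_1e^(-2t) + K_2te^(-2t)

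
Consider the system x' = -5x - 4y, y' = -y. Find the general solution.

x(t) = C_1e^(-5t) - C_2e^(-t), y(t) = C_2e^(-t)

Coefficient matrix A = [[-5, -4], [0, -1]].
Characteristic polynomial det(A - λI) = λ^2 + 6λ + 5 = 0.
Eigenvalues λ = -5, -1.
For λ=-5: (A-λI) row 1 is [0, -4], so an eigenvector is (1, 0).
For λ=-1: (A-λI) row 1 is [-4, -4], so an eigenvector is (-1, 1).
General solution: C_1e^(-5t)(1,0) + C_2e^(-t)(-1,1).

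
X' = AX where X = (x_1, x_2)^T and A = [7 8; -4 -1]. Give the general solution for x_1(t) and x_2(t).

x_1(t) = K_1e^(3t)sin(4t) - K_1e^(3t)cos(4t) - K_2e^(3t)sin(4t) - K_2e^(3t)cos(4t), x_2(t) = K_1e^(3t)cos(4t) + K_2e^(3t)sin(4t)

Coefficient matrix A = [[7, 8], [-4, -1]].
Characteristic polynomial det(A - λI) = λ^2 - 6λ + 25 = 0.
Eigenvalues λ = 3 ± 4i (complex conjugate pair).
For λ=3+4i: an eigenvector is (-1,1) - i(1,0) = (-1 - i, 1).
A real fundamental pair from Re and Im of e^((3+4i)t)v: X_1 = e^(3t)(cos(4t)·(-1,1) + sin(4t)·(1,0)), X_2 = e^(3t)(sin(4t)·(-1,1) - cos(4t)·(1,0)).
General solution: K_1X_1 + K_2X_2.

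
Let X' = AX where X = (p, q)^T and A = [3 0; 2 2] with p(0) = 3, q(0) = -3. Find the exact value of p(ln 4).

A = [[3,0],[2,2]]; eigenvalues λ = 2, 3.
Eigenvectors: (0,-1) for λ=2, (1,2) for λ=3.
From the initial condition, c_1 = 9, c_2 = 3.
p(ln 4) = (9)(4^2)(0) + (3)(4^3)(1) = 192.

192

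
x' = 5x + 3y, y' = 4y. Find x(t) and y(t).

x(t) = C_1e^(5t) + 3C_2e^(4t), y(t) = -C_2e^(4t)

Coefficient matrix A = [[5, 3], [0, 4]].
Characteristic polynomial det(A - λI) = λ^2 - 9λ + 20 = 0.
Eigenvalues λ = 5, 4.
For λ=5: (A-λI) row 1 is [0, 3], so an eigenvector is (1, 0).
For λ=4: (A-λI) row 1 is [1, 3], so an eigenvector is (3, -1).
General solution: C_1e^(5t)(1,0) + C_2e^(4t)(3,-1).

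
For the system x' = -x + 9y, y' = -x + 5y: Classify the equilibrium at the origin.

A = [[-1,9],[-1,5]]; det(A-λI) = λ^2 - 4λ + 4.
repeated λ = 2 with a single eigenvector.

unstable improper node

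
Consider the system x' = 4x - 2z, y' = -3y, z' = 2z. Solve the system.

x(t) = K_1e^(4t) + K_2e^(2t), y(t) = K_3e^(-3t), z(t) = K_2e^(2t)

Coefficient matrix A = [[4, 0, -2], [0, -3, 0], [0, 0, 2]].
det(A - λI) = 0 gives eigenvalues λ = 4, 2, -3.
For λ=4: eigenvector (1,0,0).
For λ=2: eigenvector (1,0,1).
For λ=-3: eigenvector (0,1,0).
General solution: K_1e^(4t)(1,0,0) + K_2e^(2t)(1,0,1) + K_3e^(-3t)(0,1,0).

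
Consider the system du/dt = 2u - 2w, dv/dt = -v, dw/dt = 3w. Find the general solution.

Coefficient matrix A = [[2, 0, -2], [0, -1, 0], [0, 0, 3]].
det(A - λI) = 0 gives eigenvalues λ = 2, -1, 3.
For λ=2: eigenvector (1,0,0).
For λ=-1: eigenvector (0,1,0).
For λ=3: eigenvector (-2,0,1).
General solution: C_1e^(2t)(1,0,0) + C_2e^(-t)(0,1,0) + C_3e^(3t)(-2,0,1).

u(t) = C_1e^(2t) - 2C_3e^(3t), v(t) = C_2e^(-t), w(t) = C_3e^(3t)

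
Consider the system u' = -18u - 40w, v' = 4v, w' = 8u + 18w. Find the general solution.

Coefficient matrix A = [[-18, 0, -40], [0, 4, 0], [8, 0, 18]].
det(A - λI) = 0 gives eigenvalues λ = -2, 4, 2.
For λ=-2: eigenvector (5,0,-2).
For λ=4: eigenvector (0,1,0).
For λ=2: eigenvector (-2,0,1).
General solution: c_1e^(-2t)(5,0,-2) + c_2e^(4t)(0,1,0) + c_3e^(2t)(-2,0,1).

u(t) = 5c_1e^(-2t) - 2c_3e^(2t), v(t) = c_2e^(4t), w(t) = -2c_1e^(-2t) + c_3e^(2t)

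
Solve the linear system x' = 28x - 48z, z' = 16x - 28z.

Coefficient matrix A = [[28, -48], [16, -28]].
Characteristic polynomial det(A - λI) = λ^2 - 16 = 0.
Eigenvalues λ = -4, 4.
For λ=-4: (A-λI) row 1 is [32, -48], so an eigenvector is (3, 2).
For λ=4: (A-λI) row 1 is [24, -48], so an eigenvector is (-2, -1).
General solution: K_1e^(-4t)(3,2) + K_2e^(4t)(-2,-1).

x(t) = 3K_1e^(-4t) - 2K_2e^(4t), z(t) = 2K_1e^(-4t) - K_2e^(4t)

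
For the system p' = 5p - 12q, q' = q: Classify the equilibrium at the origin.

A = [[5,-12],[0,1]]; det(A-λI) = λ^2 - 6λ + 5.
λ = 5, 1: both positive.

unstable node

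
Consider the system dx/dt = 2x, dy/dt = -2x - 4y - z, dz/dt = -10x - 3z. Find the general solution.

Coefficient matrix A = [[2, 0, 0], [-2, -4, -1], [-10, 0, -3]].
det(A - λI) = 0 gives eigenvalues λ = 2, -4, -3.
For λ=2: eigenvector (1,0,-2).
For λ=-4: eigenvector (0,1,0).
For λ=-3: eigenvector (0,-1,1).
General solution: C_1e^(2t)(1,0,-2) + C_2e^(-4t)(0,1,0) + C_3e^(-3t)(0,-1,1).

x(t) = C_1e^(2t), y(t) = C_2e^(-4t) - C_3e^(-3t), z(t) = -2C_1e^(2t) + C_3e^(-3t)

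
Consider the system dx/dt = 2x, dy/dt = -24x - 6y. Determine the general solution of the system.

x(t) = -C_2e^(2t), y(t) = C_1e^(-6t) + 3C_2e^(2t)

Coefficient matrix A = [[2, 0], [-24, -6]].
Characteristic polynomial det(A - λI) = λ^2 + 4λ - 12 = 0.
Eigenvalues λ = -6, 2.
For λ=-6: (A-λI) row 1 is [8, 0], so an eigenvector is (0, 1).
For λ=2: (A-λI) row 2 is [-24, -8], so an eigenvector is (-1, 3).
General solution: C_1e^(-6t)(0,1) + C_2e^(2t)(-1,3).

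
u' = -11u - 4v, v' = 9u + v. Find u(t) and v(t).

Coefficient matrix A = [[-11, -4], [9, 1]].
Characteristic polynomial det(A - λI) = λ^2 + 10λ + 25 = 0.
Single eigenvalue λ = -5 with algebraic multiplicity 2.
Eigenvector v = (2,-3); generalized eigenvector w with (A-λI)w=v is (1,-2).
General solution: e^(-5t)[K_1·v + K_2·(t·v + w)].

u(t) = 2K_1e^(-5t) + 2K_2te^(-5t) + K_2e^(-5t), v(t) = -3K_1e^(-5t) - 3K_2te^(-5t) - 2K_2e^(-5t)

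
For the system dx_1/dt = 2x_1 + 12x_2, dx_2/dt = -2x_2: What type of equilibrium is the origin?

A = [[2,12],[0,-2]]; det(A-λI) = λ^2 - 4.
λ = -2, 2: opposite signs.

saddle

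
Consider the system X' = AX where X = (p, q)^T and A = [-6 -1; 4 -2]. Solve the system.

p(t) = C_1e^(-4t) + C_2te^(-4t) - 2C_2e^(-4t), q(t) = -2C_1e^(-4t) - 2C_2te^(-4t) + 3C_2e^(-4t)

Coefficient matrix A = [[-6, -1], [4, -2]].
Characteristic polynomial det(A - λI) = λ^2 + 8λ + 16 = 0.
Single eigenvalue λ = -4 with algebraic multiplicity 2.
Eigenvector v = (1,-2); generalized eigenvector w with (A-λI)w=v is (-2,3).
General solution: e^(-4t)[C_1·v + C_2·(t·v + w)].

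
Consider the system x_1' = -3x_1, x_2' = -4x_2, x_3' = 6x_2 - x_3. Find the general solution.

x_1(t) = K_2e^(-3t), x_2(t) = K_1e^(-4t), x_3(t) = -2K_1e^(-4t) + K_3e^(-t)

Coefficient matrix A = [[-3, 0, 0], [0, -4, 0], [0, 6, -1]].
det(A - λI) = 0 gives eigenvalues λ = -4, -3, -1.
For λ=-4: eigenvector (0,1,-2).
For λ=-3: eigenvector (1,0,0).
For λ=-1: eigenvector (0,0,1).
General solution: K_1e^(-4t)(0,1,-2) + K_2e^(-3t)(1,0,0) + K_3e^(-t)(0,0,1).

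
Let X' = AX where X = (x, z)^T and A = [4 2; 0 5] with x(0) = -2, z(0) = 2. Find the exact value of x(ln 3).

486

A = [[4,2],[0,5]]; eigenvalues λ = 4, 5.
Eigenvectors: (-1,0) for λ=4, (2,1) for λ=5.
From the initial condition, c_1 = 6, c_2 = 2.
x(ln 3) = (6)(3^4)(-1) + (2)(3^5)(2) = 486.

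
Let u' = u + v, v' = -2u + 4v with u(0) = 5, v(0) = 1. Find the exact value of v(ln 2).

-28

A = [[1,1],[-2,4]]; eigenvalues λ = 2, 3.
Eigenvectors: (-1,-1) for λ=2, (1,2) for λ=3.
From the initial condition, c_1 = -9, c_2 = -4.
v(ln 2) = (-9)(2^2)(-1) + (-4)(2^3)(2) = -28.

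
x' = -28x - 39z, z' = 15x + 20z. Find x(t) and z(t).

x(t) = 3C_1e^(-4t)sin(3t) - 2C_1e^(-4t)cos(3t) - 2C_2e^(-4t)sin(3t) - 3C_2e^(-4t)cos(3t), z(t) = -2C_1e^(-4t)sin(3t) + C_1e^(-4t)cos(3t) + C_2e^(-4t)sin(3t) + 2C_2e^(-4t)cos(3t)

Coefficient matrix A = [[-28, -39], [15, 20]].
Characteristic polynomial det(A - λI) = λ^2 + 8λ + 25 = 0.
Eigenvalues λ = -4 ± 3i (complex conjugate pair).
For λ=-4+3i: an eigenvector is (-2,1) - i(3,-2) = (-2 - 3i, 1 + 2i).
A real fundamental pair from Re and Im of e^((-4+3i)t)v: X_1 = e^(-4t)(cos(3t)·(-2,1) + sin(3t)·(3,-2)), X_2 = e^(-4t)(sin(3t)·(-2,1) - cos(3t)·(3,-2)).
General solution: C_1X_1 + C_2X_2.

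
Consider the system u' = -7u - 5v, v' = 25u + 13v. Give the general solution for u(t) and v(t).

u(t) = -c_1e^(3t)cos(5t) - c_2e^(3t)sin(5t), v(t) = -c_1e^(3t)sin(5t) + 2c_1e^(3t)cos(5t) + 2c_2e^(3t)sin(5t) + c_2e^(3t)cos(5t)

Coefficient matrix A = [[-7, -5], [25, 13]].
Characteristic polynomial det(A - λI) = λ^2 - 6λ + 34 = 0.
Eigenvalues λ = 3 ± 5i (complex conjugate pair).
For λ=3+5i: an eigenvector is (-1,2) - i(0,-1) = (-1, 2 + i).
A real fundamental pair from Re and Im of e^((3+5i)t)v: X_1 = e^(3t)(cos(5t)·(-1,2) + sin(5t)·(0,-1)), X_2 = e^(3t)(sin(5t)·(-1,2) - cos(5t)·(0,-1)).
General solution: c_1X_1 + c_2X_2.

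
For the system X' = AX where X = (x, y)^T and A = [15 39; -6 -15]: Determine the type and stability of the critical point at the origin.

A = [[15,39],[-6,-15]]; det(A-λI) = λ^2 + 9.
λ = 0 ± 3i: zero real part.

center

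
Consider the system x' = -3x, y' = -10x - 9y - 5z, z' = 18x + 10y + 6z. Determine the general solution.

x(t) = C_1e^(-3t), y(t) = C_2e^(t) + C_3e^(-4t), z(t) = -2C_1e^(-3t) - 2C_2e^(t) - C_3e^(-4t)

Coefficient matrix A = [[-3, 0, 0], [-10, -9, -5], [18, 10, 6]].
det(A - λI) = 0 gives eigenvalues λ = -3, 1, -4.
For λ=-3: eigenvector (1,0,-2).
For λ=1: eigenvector (0,1,-2).
For λ=-4: eigenvector (0,1,-1).
General solution: C_1e^(-3t)(1,0,-2) + C_2e^(t)(0,1,-2) + C_3e^(-4t)(0,1,-1).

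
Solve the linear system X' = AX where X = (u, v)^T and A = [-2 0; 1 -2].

Coefficient matrix A = [[-2, 0], [1, -2]].
Characteristic polynomial det(A - λI) = λ^2 + 4λ + 4 = 0.
Single eigenvalue λ = -2 with algebraic multiplicity 2.
Eigenvector v = (0,1); generalized eigenvector w with (A-λI)w=v is (1,3).
General solution: e^(-2t)[K_1·v + K_2·(t·v + w)].

u(t) = K_2e^(-2t), v(t) = K_1e^(-2t) + K_2te^(-2t) + 3K_2e^(-2t)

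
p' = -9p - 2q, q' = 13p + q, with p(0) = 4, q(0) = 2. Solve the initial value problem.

p(t) = -24e^(-4t)sin(t) + 4e^(-4t)cos(t), q(t) = 62e^(-4t)sin(t) + 2e^(-4t)cos(t)

Coefficient matrix A = [[-9, -2], [13, 1]].
Characteristic polynomial det(A - λI) = λ^2 + 8λ + 17 = 0.
Eigenvalues λ = -4 ± i (complex conjugate pair).
For λ=-4+i: an eigenvector is (-1,2) - i(1,-3) = (-1 - i, 2 + 3i).
A real fundamental pair from Re and Im of e^((-4+i)t)v: X_1 = e^(-4t)(cos(t)·(-1,2) + sin(t)·(1,-3)), X_2 = e^(-4t)(sin(t)·(-1,2) - cos(t)·(1,-3)).
General solution: c_1X_1 + c_2X_2.
Applying p(0)=4, q(0)=2 gives c_1=-14, c_2=10.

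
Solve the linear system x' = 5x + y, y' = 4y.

x(t) = -C_1e^(4t) - C_2e^(5t), y(t) = C_1e^(4t)

Coefficient matrix A = [[5, 1], [0, 4]].
Characteristic polynomial det(A - λI) = λ^2 - 9λ + 20 = 0.
Eigenvalues λ = 4, 5.
For λ=4: (A-λI) row 1 is [1, 1], so an eigenvector is (-1, 1).
For λ=5: (A-λI) row 1 is [0, 1], so an eigenvector is (-1, 0).
General solution: C_1e^(4t)(-1,1) + C_2e^(5t)(-1,0).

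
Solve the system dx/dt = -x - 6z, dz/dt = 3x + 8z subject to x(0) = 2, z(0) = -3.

Coefficient matrix A = [[-1, -6], [3, 8]].
Characteristic polynomial det(A - λI) = λ^2 - 7λ + 10 = 0.
Eigenvalues λ = 2, 5.
For λ=2: (A-λI) row 1 is [-3, -6], so an eigenvector is (-2, 1).
For λ=5: (A-λI) row 1 is [-6, -6], so an eigenvector is (1, -1).
General solution: K_1e^(2t)(-2,1) + K_2e^(5t)(1,-1).
Applying x(0)=2, z(0)=-3 gives K_1=1, K_2=4.

x(t) = 4e^(5t) - 2e^(2t), z(t) = -4e^(5t) + e^(2t)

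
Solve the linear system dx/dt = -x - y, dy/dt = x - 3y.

x(t) = c_1e^(-2t) + c_2te^(-2t) - c_2e^(-2t), y(t) = c_1e^(-2t) + c_2te^(-2t) - 2c_2e^(-2t)

Coefficient matrix A = [[-1, -1], [1, -3]].
Characteristic polynomial det(A - λI) = λ^2 + 4λ + 4 = 0.
Single eigenvalue λ = -2 with algebraic multiplicity 2.
Eigenvector v = (1,1); generalized eigenvector w with (A-λI)w=v is (-1,-2).
General solution: e^(-2t)[c_1·v + c_2·(t·v + w)].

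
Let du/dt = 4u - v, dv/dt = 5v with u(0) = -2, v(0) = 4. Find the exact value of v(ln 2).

A = [[4,-1],[0,5]]; eigenvalues λ = 4, 5.
Eigenvectors: (1,0) for λ=4, (1,-1) for λ=5.
From the initial condition, c_1 = 2, c_2 = -4.
v(ln 2) = (2)(2^4)(0) + (-4)(2^5)(-1) = 128.

128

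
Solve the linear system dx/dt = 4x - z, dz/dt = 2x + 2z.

x(t) = K_1e^(3t)sin(t) - K_2e^(3t)cos(t), z(t) = K_1e^(3t)sin(t) - K_1e^(3t)cos(t) - K_2e^(3t)sin(t) - K_2e^(3t)cos(t)

Coefficient matrix A = [[4, -1], [2, 2]].
Characteristic polynomial det(A - λI) = λ^2 - 6λ + 10 = 0.
Eigenvalues λ = 3 ± i (complex conjugate pair).
For λ=3+i: an eigenvector is (0,-1) - i(1,1) = (0 - i, -1 - i).
A real fundamental pair from Re and Im of e^((3+i)t)v: X_1 = e^(3t)(cos(t)·(0,-1) + sin(t)·(1,1)), X_2 = e^(3t)(sin(t)·(0,-1) - cos(t)·(1,1)).
General solution: K_1X_1 + K_2X_2.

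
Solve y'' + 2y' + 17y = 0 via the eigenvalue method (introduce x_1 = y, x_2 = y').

y(t) = c_1e^(-t)cos(4t) + c_2e^(-t)sin(4t)

Let x_1 = y, x_2 = y'. Then x_1' = x_2 and x_2' = -17x_1 - 2x_2.
A = [[0,1],[-17,-2]]; det(A-λI) = λ^2 + 2λ + 17.
Eigenvalues λ = -1 ± 4i.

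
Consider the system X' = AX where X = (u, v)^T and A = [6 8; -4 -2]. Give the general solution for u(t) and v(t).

u(t) = K_1e^(2t)sin(4t) - K_1e^(2t)cos(4t) - K_2e^(2t)sin(4t) - K_2e^(2t)cos(4t), v(t) = K_1e^(2t)cos(4t) + K_2e^(2t)sin(4t)

Coefficient matrix A = [[6, 8], [-4, -2]].
Characteristic polynomial det(A - λI) = λ^2 - 4λ + 20 = 0.
Eigenvalues λ = 2 ± 4i (complex conjugate pair).
For λ=2+4i: an eigenvector is (-1,1) - i(1,0) = (-1 - i, 1).
A real fundamental pair from Re and Im of e^((2+4i)t)v: X_1 = e^(2t)(cos(4t)·(-1,1) + sin(4t)·(1,0)), X_2 = e^(2t)(sin(4t)·(-1,1) - cos(4t)·(1,0)).
General solution: K_1X_1 + K_2X_2.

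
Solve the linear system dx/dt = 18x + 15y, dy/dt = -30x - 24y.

x(t) = -2c_1e^(-3t)sin(3t) - c_1e^(-3t)cos(3t) - c_2e^(-3t)sin(3t) + 2c_2e^(-3t)cos(3t), y(t) = 3c_1e^(-3t)sin(3t) + c_1e^(-3t)cos(3t) + c_2e^(-3t)sin(3t) - 3c_2e^(-3t)cos(3t)

Coefficient matrix A = [[18, 15], [-30, -24]].
Characteristic polynomial det(A - λI) = λ^2 + 6λ + 18 = 0.
Eigenvalues λ = -3 ± 3i (complex conjugate pair).
For λ=-3+3i: an eigenvector is (-1,1) - i(-2,3) = (-1 + 2i, 1 - 3i).
A real fundamental pair from Re and Im of e^((-3+3i)t)v: X_1 = e^(-3t)(cos(3t)·(-1,1) + sin(3t)·(-2,3)), X_2 = e^(-3t)(sin(3t)·(-1,1) - cos(3t)·(-2,3)).
General solution: c_1X_1 + c_2X_2.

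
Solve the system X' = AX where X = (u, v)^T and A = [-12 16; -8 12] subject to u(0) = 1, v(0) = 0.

Coefficient matrix A = [[-12, 16], [-8, 12]].
Characteristic polynomial det(A - λI) = λ^2 - 16 = 0.
Eigenvalues λ = 4, -4.
For λ=4: (A-λI) row 1 is [-16, 16], so an eigenvector is (-1, -1).
For λ=-4: (A-λI) row 1 is [-8, 16], so an eigenvector is (-2, -1).
General solution: C_1e^(4t)(-1,-1) + C_2e^(-4t)(-2,-1).
Applying u(0)=1, v(0)=0 gives C_1=1, C_2=-1.

u(t) = -e^(4t) + 2e^(-4t), v(t) = -e^(4t) + e^(-4t)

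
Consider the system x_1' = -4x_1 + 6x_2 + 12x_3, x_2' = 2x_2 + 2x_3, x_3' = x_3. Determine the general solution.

Coefficient matrix A = [[-4, 6, 12], [0, 2, 2], [0, 0, 1]].
det(A - λI) = 0 gives eigenvalues λ = 2, 1, -4.
For λ=2: eigenvector (1,1,0).
For λ=1: eigenvector (0,-2,1).
For λ=-4: eigenvector (-1,0,0).
General solution: K_1e^(2t)(1,1,0) + K_2e^(t)(0,-2,1) + K_3e^(-4t)(-1,0,0).

x_1(t) = K_1e^(2t) - K_3e^(-4t), x_2(t) = K_1e^(2t) - 2K_2e^(t), x_3(t) = K_2e^(t)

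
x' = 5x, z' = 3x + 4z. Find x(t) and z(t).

Coefficient matrix A = [[5, 0], [3, 4]].
Characteristic polynomial det(A - λI) = λ^2 - 9λ + 20 = 0.
Eigenvalues λ = 5, 4.
For λ=5: (A-λI) row 2 is [3, -1], so an eigenvector is (-1, -3).
For λ=4: (A-λI) row 1 is [1, 0], so an eigenvector is (0, -1).
General solution: C_1e^(5t)(-1,-3) + C_2e^(4t)(0,-1).

x(t) = -C_1e^(5t), z(t) = -3C_1e^(5t) - C_2e^(4t)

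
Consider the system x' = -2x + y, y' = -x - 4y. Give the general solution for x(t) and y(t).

x(t) = -C_1e^(-3t) - C_2te^(-3t) - 2C_2e^(-3t), y(t) = C_1e^(-3t) + C_2te^(-3t) + C_2e^(-3t)

Coefficient matrix A = [[-2, 1], [-1, -4]].
Characteristic polynomial det(A - λI) = λ^2 + 6λ + 9 = 0.
Single eigenvalue λ = -3 with algebraic multiplicity 2.
Eigenvector v = (-1,1); generalized eigenvector w with (A-λI)w=v is (-2,1).
General solution: e^(-3t)[C_1·v + C_2·(t·v + w)].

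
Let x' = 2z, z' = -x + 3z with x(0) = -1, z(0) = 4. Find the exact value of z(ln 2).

26

A = [[0,2],[-1,3]]; eigenvalues λ = 1, 2.
Eigenvectors: (2,1) for λ=1, (1,1) for λ=2.
From the initial condition, c_1 = -5, c_2 = 9.
z(ln 2) = (-5)(2^1)(1) + (9)(2^2)(1) = 26.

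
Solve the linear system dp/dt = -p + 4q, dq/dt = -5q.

Coefficient matrix A = [[-1, 4], [0, -5]].
Characteristic polynomial det(A - λI) = λ^2 + 6λ + 5 = 0.
Eigenvalues λ = -5, -1.
For λ=-5: (A-λI) row 1 is [4, 4], so an eigenvector is (-1, 1).
For λ=-1: (A-λI) row 1 is [0, 4], so an eigenvector is (-1, 0).
General solution: K_1e^(-5t)(-1,1) + K_2e^(-t)(-1,0).

p(t) = -K_1e^(-5t) - K_2e^(-t), q(t) = K_1e^(-5t)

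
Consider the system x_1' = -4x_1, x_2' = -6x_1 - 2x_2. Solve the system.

Coefficient matrix A = [[-4, 0], [-6, -2]].
Characteristic polynomial det(A - λI) = λ^2 + 6λ + 8 = 0.
Eigenvalues λ = -2, -4.
For λ=-2: (A-λI) row 1 is [-2, 0], so an eigenvector is (0, 1).
For λ=-4: (A-λI) row 2 is [-6, 2], so an eigenvector is (1, 3).
General solution: c_1e^(-2t)(0,1) + c_2e^(-4t)(1,3).

x_1(t) = c_2e^(-4t), x_2(t) = c_1e^(-2t) + 3c_2e^(-4t)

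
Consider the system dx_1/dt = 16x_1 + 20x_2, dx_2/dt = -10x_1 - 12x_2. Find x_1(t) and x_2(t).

Coefficient matrix A = [[16, 20], [-10, -12]].
Characteristic polynomial det(A - λI) = λ^2 - 4λ + 8 = 0.
Eigenvalues λ = 2 ± 2i (complex conjugate pair).
For λ=2+2i: an eigenvector is (3,-2) - i(1,-1) = (3 - i, -2 + i).
A real fundamental pair from Re and Im of e^((2+2i)t)v: X_1 = e^(2t)(cos(2t)·(3,-2) + sin(2t)·(1,-1)), X_2 = e^(2t)(sin(2t)·(3,-2) - cos(2t)·(1,-1)).
General solution: K_1X_1 + K_2X_2.

x_1(t) = K_1e^(2t)sin(2t) + 3K_1e^(2t)cos(2t) + 3K_2e^(2t)sin(2t) - K_2e^(2t)cos(2t), x_2(t) = -K_1e^(2t)sin(2t) - 2K_1e^(2t)cos(2t) - 2K_2e^(2t)sin(2t) + K_2e^(2t)cos(2t)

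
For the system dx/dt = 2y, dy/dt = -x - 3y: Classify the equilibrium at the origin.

A = [[0,2],[-1,-3]]; det(A-λI) = λ^2 + 3λ + 2.
λ = -2, -1: both negative.

stable node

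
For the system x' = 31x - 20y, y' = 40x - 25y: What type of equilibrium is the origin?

A = [[31,-20],[40,-25]]; det(A-λI) = λ^2 - 6λ + 25.
λ = 3 ± 4i: positive real part.

unstable spiral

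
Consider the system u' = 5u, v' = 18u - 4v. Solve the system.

Coefficient matrix A = [[5, 0], [18, -4]].
Characteristic polynomial det(A - λI) = λ^2 - λ - 20 = 0.
Eigenvalues λ = 5, -4.
For λ=5: (A-λI) row 2 is [18, -9], so an eigenvector is (-1, -2).
For λ=-4: (A-λI) row 1 is [9, 0], so an eigenvector is (0, 1).
General solution: c_1e^(5t)(-1,-2) + c_2e^(-4t)(0,1).

u(t) = -c_1e^(5t), v(t) = -2c_1e^(5t) + c_2e^(-4t)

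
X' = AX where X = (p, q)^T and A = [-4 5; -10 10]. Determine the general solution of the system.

Coefficient matrix A = [[-4, 5], [-10, 10]].
Characteristic polynomial det(A - λI) = λ^2 - 6λ + 10 = 0.
Eigenvalues λ = 3 ± i (complex conjugate pair).
For λ=3+i: an eigenvector is (-2,-3) - i(-1,-1) = (-2 + i, -3 + i).
A real fundamental pair from Re and Im of e^((3+i)t)v: X_1 = e^(3t)(cos(t)·(-2,-3) + sin(t)·(-1,-1)), X_2 = e^(3t)(sin(t)·(-2,-3) - cos(t)·(-1,-1)).
General solution: K_1X_1 + K_2X_2.

p(t) = -K_1e^(3t)sin(t) - 2K_1e^(3t)cos(t) - 2K_2e^(3t)sin(t) + K_2e^(3t)cos(t), q(t) = -K_1e^(3t)sin(t) - 3K_1e^(3t)cos(t) - 3K_2e^(3t)sin(t) + K_2e^(3t)cos(t)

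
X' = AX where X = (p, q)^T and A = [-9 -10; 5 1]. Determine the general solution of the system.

p(t) = -c_1e^(-4t)sin(5t) + c_1e^(-4t)cos(5t) + c_2e^(-4t)sin(5t) + c_2e^(-4t)cos(5t), q(t) = c_1e^(-4t)sin(5t) - c_2e^(-4t)cos(5t)

Coefficient matrix A = [[-9, -10], [5, 1]].
Characteristic polynomial det(A - λI) = λ^2 + 8λ + 41 = 0.
Eigenvalues λ = -4 ± 5i (complex conjugate pair).
For λ=-4+5i: an eigenvector is (1,0) - i(-1,1) = (1 + i, 0 - i).
A real fundamental pair from Re and Im of e^((-4+5i)t)v: X_1 = e^(-4t)(cos(5t)·(1,0) + sin(5t)·(-1,1)), X_2 = e^(-4t)(sin(5t)·(1,0) - cos(5t)·(-1,1)).
General solution: c_1X_1 + c_2X_2.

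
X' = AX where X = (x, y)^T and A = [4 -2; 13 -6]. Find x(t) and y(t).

Coefficient matrix A = [[4, -2], [13, -6]].
Characteristic polynomial det(A - λI) = λ^2 + 2λ + 2 = 0.
Eigenvalues λ = -1 ± i (complex conjugate pair).
For λ=-1+i: an eigenvector is (1,3) - i(-1,-2) = (1 + i, 3 + 2i).
A real fundamental pair from Re and Im of e^((-1+i)t)v: X_1 = e^(-t)(cos(t)·(1,3) + sin(t)·(-1,-2)), X_2 = e^(-t)(sin(t)·(1,3) - cos(t)·(-1,-2)).
General solution: C_1X_1 + C_2X_2.

x(t) = -C_1e^(-t)sin(t) + C_1e^(-t)cos(t) + C_2e^(-t)sin(t) + C_2e^(-t)cos(t), y(t) = -2C_1e^(-t)sin(t) + 3C_1e^(-t)cos(t) + 3C_2e^(-t)sin(t) + 2C_2e^(-t)cos(t)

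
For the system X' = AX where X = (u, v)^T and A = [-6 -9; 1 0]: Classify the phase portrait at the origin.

stable improper node

A = [[-6,-9],[1,0]]; det(A-λI) = λ^2 + 6λ + 9.
repeated λ = -3 with a single eigenvector.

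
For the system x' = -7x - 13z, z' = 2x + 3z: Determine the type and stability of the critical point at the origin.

stable spiral

A = [[-7,-13],[2,3]]; det(A-λI) = λ^2 + 4λ + 5.
λ = -2 ± i: negative real part.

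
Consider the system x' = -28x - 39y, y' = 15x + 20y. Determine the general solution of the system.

Coefficient matrix A = [[-28, -39], [15, 20]].
Characteristic polynomial det(A - λI) = λ^2 + 8λ + 25 = 0.
Eigenvalues λ = -4 ± 3i (complex conjugate pair).
For λ=-4+3i: an eigenvector is (3,-2) - i(2,-1) = (3 - 2i, -2 + i).
A real fundamental pair from Re and Im of e^((-4+3i)t)v: X_1 = e^(-4t)(cos(3t)·(3,-2) + sin(3t)·(2,-1)), X_2 = e^(-4t)(sin(3t)·(3,-2) - cos(3t)·(2,-1)).
General solution: C_1X_1 + C_2X_2.

x(t) = 2C_1e^(-4t)sin(3t) + 3C_1e^(-4t)cos(3t) + 3C_2e^(-4t)sin(3t) - 2C_2e^(-4t)cos(3t), y(t) = -C_1e^(-4t)sin(3t) - 2C_1e^(-4t)cos(3t) - 2C_2e^(-4t)sin(3t) + C_2e^(-4t)cos(3t)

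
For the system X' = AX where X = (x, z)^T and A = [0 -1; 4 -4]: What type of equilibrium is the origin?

A = [[0,-1],[4,-4]]; det(A-λI) = λ^2 + 4λ + 4.
repeated λ = -2 with a single eigenvector.

stable improper node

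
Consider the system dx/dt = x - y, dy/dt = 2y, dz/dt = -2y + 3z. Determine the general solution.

Coefficient matrix A = [[1, -1, 0], [0, 2, 0], [0, -2, 3]].
det(A - λI) = 0 gives eigenvalues λ = 2, 1, 3.
For λ=2: eigenvector (1,-1,-2).
For λ=1: eigenvector (1,0,0).
For λ=3: eigenvector (0,0,1).
General solution: C_1e^(2t)(1,-1,-2) + C_2e^(t)(1,0,0) + C_3e^(3t)(0,0,1).

x(t) = C_1e^(2t) + C_2e^(t), y(t) = -C_1e^(2t), z(t) = -2C_1e^(2t) + C_3e^(3t)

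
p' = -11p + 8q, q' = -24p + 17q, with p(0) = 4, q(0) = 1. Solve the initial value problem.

p(t) = -10e^(5t) + 14e^(t), q(t) = -20e^(5t) + 21e^(t)

Coefficient matrix A = [[-11, 8], [-24, 17]].
Characteristic polynomial det(A - λI) = λ^2 - 6λ + 5 = 0.
Eigenvalues λ = 1, 5.
For λ=1: (A-λI) row 1 is [-12, 8], so an eigenvector is (-2, -3).
For λ=5: (A-λI) row 1 is [-16, 8], so an eigenvector is (-1, -2).
General solution: C_1e^(t)(-2,-3) + C_2e^(5t)(-1,-2).
Applying p(0)=4, q(0)=1 gives C_1=-7, C_2=10.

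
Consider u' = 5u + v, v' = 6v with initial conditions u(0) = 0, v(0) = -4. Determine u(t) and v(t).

u(t) = -4e^(6t) + 4e^(5t), v(t) = -4e^(6t)

Coefficient matrix A = [[5, 1], [0, 6]].
Characteristic polynomial det(A - λI) = λ^2 - 11λ + 30 = 0.
Eigenvalues λ = 5, 6.
For λ=5: (A-λI) row 1 is [0, 1], so an eigenvector is (1, 0).
For λ=6: (A-λI) row 1 is [-1, 1], so an eigenvector is (-1, -1).
General solution: K_1e^(5t)(1,0) + K_2e^(6t)(-1,-1).
Applying u(0)=0, v(0)=-4 gives K_1=4, K_2=4.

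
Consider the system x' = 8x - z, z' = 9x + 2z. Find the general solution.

Coefficient matrix A = [[8, -1], [9, 2]].
Characteristic polynomial det(A - λI) = λ^2 - 10λ + 25 = 0.
Single eigenvalue λ = 5 with algebraic multiplicity 2.
Eigenvector v = (1,3); generalized eigenvector w with (A-λI)w=v is (0,-1).
General solution: e^(5t)[c_1·v + c_2·(t·v + w)].

x(t) = c_1e^(5t) + c_2te^(5t), z(t) = 3c_1e^(5t) + 3c_2te^(5t) - c_2e^(5t)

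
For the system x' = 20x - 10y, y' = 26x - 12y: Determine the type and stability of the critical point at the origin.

A = [[20,-10],[26,-12]]; det(A-λI) = λ^2 - 8λ + 20.
λ = 4 ± 2i: positive real part.

unstable spiral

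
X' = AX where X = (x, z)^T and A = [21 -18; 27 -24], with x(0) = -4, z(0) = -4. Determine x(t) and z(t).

Coefficient matrix A = [[21, -18], [27, -24]].
Characteristic polynomial det(A - λI) = λ^2 + 3λ - 18 = 0.
Eigenvalues λ = -6, 3.
For λ=-6: (A-λI) row 1 is [27, -18], so an eigenvector is (2, 3).
For λ=3: (A-λI) row 1 is [18, -18], so an eigenvector is (1, 1).
General solution: c_1e^(-6t)(2,3) + c_2e^(3t)(1,1).
Applying x(0)=-4, z(0)=-4 gives c_1=0, c_2=-4.

x(t) = -4e^(3t), z(t) = -4e^(3t)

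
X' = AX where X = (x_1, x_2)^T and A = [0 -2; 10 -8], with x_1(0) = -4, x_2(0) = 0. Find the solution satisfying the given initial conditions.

x_1(t) = -8e^(-4t)sin(2t) - 4e^(-4t)cos(2t), x_2(t) = -20e^(-4t)sin(2t)

Coefficient matrix A = [[0, -2], [10, -8]].
Characteristic polynomial det(A - λI) = λ^2 + 8λ + 20 = 0.
Eigenvalues λ = -4 ± 2i (complex conjugate pair).
For λ=-4+2i: an eigenvector is (0,1) - i(-1,-2) = (0 + i, 1 + 2i).
A real fundamental pair from Re and Im of e^((-4+2i)t)v: X_1 = e^(-4t)(cos(2t)·(0,1) + sin(2t)·(-1,-2)), X_2 = e^(-4t)(sin(2t)·(0,1) - cos(2t)·(-1,-2)).
General solution: C_1X_1 + C_2X_2.
Applying x_1(0)=-4, x_2(0)=0 gives C_1=8, C_2=-4.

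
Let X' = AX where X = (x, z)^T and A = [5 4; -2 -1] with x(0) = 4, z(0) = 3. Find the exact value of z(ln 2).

A = [[5,4],[-2,-1]]; eigenvalues λ = 3, 1.
Eigenvectors: (-2,1) for λ=3, (1,-1) for λ=1.
From the initial condition, c_1 = -7, c_2 = -10.
z(ln 2) = (-7)(2^3)(1) + (-10)(2^1)(-1) = -36.

-36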